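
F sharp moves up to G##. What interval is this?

augmented second

Counting letters F–G gives a second.
F#→G## = 3 semitones, 1 wider than the major second (2), so augmented.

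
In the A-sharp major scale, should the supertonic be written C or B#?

B#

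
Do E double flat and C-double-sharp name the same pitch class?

Yes

Ebb = pitch class 2 and C## = pitch class 2 — the same pitch class, so they are enharmonic equivalents.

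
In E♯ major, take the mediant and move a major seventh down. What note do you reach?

The mediant of E# major is G##.
A major seventh (11 semitones) below G## lands on the letter A, giving A#.

A#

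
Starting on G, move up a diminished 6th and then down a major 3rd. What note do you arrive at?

A diminished sixth up from G is Ebb (letter E, 7 semitones up).
A major third down from Ebb is Cbb (letter C, 4 semitones down).

Cbb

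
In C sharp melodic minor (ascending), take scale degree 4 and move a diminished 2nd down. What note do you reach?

E##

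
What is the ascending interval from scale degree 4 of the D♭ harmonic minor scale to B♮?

augmented third

Scale degree 4 of Db harmonic minor is Gb.
Gb up to B: letters G→B make it a third; 5 semitones makes it augmented.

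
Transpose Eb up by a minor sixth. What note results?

Cb

A sixth above E lands on the letter C.
A minor sixth spans 8 semitones, so Eb moves to pitch class 11. On the letter C that is Cb.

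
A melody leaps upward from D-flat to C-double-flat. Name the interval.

Counting letters D–E–F–G–A–B–C gives a seventh.
Db→Cbb = 9 semitones, 2 narrower than the major seventh (11), so diminished.

diminished seventh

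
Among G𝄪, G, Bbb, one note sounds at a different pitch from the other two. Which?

In 12-tone equal temperament, enharmonic equivalents share a pitch class. G## is pitch class 9; G is pitch class 7; Bbb is pitch class 9.
G## and Bbb share pitch class 9, while G is pitch class 7.

G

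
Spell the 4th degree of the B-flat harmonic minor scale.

Eb

The Bb harmonic minor scale runs Bb C Db Eb F Gb A.
Degree 4 is Eb.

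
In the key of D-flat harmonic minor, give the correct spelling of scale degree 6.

Bbb

Degree 6 takes the letter 5 steps above D, which is B.
In harmonic minor, degree 6 sits 8 semitones above the tonic. Db + 8 semitones is pitch class 9, spelled on B as Bbb.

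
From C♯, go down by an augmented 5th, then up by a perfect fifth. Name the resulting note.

An augmented fifth down from C# is F (letter F, 8 semitones down).
A perfect fifth up from F is C (letter C, 7 semitones up).

C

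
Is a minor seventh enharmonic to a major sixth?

No

A minor seventh spans 10 semitones; a major sixth spans 9.
The spans differ, so they are not enharmonic equivalents.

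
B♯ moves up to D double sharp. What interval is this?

major third

The letter names run B→D, a span of 2 letter steps, so the interval is some kind of third.
B# to D## is 4 semitones. A major third is 4, so 4 makes it major.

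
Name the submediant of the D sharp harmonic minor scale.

B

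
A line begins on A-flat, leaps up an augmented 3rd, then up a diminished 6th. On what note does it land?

Ab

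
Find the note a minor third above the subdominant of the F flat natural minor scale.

The subdominant of Fb natural minor is Bbb.
A minor third (3 semitones) above Bbb lands on the letter D, giving Dbb.

Dbb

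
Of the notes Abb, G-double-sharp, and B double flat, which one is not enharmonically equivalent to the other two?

In 12-tone equal temperament, enharmonic equivalents share a pitch class. Abb is pitch class 7; G## is pitch class 9; Bbb is pitch class 9.
G## and Bbb share pitch class 9, while Abb is pitch class 7.

Abb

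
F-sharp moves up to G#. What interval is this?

major second

Counting letters F–G gives a second.
F#→G# = 2 semitones, exactly the major second.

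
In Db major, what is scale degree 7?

C

Degree 7 takes the letter 6 steps above D, which is C.
In major, degree 7 sits 11 semitones above the tonic. Db + 11 semitones is pitch class 0, spelled on C as C.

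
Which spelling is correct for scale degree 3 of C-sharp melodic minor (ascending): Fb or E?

E

Each scale degree takes a distinct letter name. Degree 3 of a scale on C must use the letter E.
E and Fb are enharmonically the same pitch, but only E uses the letter E, so it is the correct spelling here.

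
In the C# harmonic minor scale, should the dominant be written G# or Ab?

G#

Each scale degree takes a distinct letter name. Degree 5 of a scale on C must use the letter G.
G# and Ab are enharmonically the same pitch, but only G# uses the letter G, so it is the correct spelling here.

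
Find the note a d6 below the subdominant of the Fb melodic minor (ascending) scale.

D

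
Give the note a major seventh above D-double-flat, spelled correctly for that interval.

D up a major seventh is C#, so the target letter is C.
From Dbb, a major seventh is 11 semitones up: Cb.

Cb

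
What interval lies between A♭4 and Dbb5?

Counting letters A–B–C–D gives a fourth.
Ab→Dbb = 4 semitones, 1 narrower than the perfect fourth (5), so diminished.

diminished fourth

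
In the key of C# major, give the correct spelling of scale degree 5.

G#

The C# major scale runs C# D# E# F# G# A# B#.
Degree 5 is G#.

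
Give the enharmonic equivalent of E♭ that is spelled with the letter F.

Fbb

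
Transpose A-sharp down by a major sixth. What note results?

A down a major sixth is C, so the target letter is C.
From A#, a major sixth is 9 semitones down: C#.

C#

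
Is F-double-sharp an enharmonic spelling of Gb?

No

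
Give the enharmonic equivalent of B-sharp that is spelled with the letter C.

C

B# is pitch class 0. The letter C alone is pitch class 0.
Pitch class 0 on C needs no accidental: C.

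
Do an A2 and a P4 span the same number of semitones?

An augmented second spans 3 semitones; a perfect fourth spans 5.
The spans differ, so they are not enharmonic equivalents.

No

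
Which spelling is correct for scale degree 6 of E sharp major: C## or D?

C##

Each scale degree takes a distinct letter name. Degree 6 of a scale on E must use the letter C.
C## and D are enharmonically the same pitch, but only C## uses the letter C, so it is the correct spelling here.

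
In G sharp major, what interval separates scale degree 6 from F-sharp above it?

Scale degree 6 of G# major is E#.
E# up to F#: letters E→F make it a second; 1 semitone makes it minor.

minor second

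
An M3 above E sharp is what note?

G##

A third above E lands on the letter G.
A major third spans 4 semitones, so E# moves to pitch class 9. On the letter G that is G##.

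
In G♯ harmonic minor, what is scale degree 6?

E

Degree 6 takes the letter 5 steps above G, which is E.
In harmonic minor, degree 6 sits 8 semitones above the tonic. G# + 8 semitones is pitch class 4, spelled on E as E.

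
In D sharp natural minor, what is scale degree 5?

Degree 5 takes the letter 4 steps above D, which is A.
In natural minor, degree 5 sits 7 semitones above the tonic. D# + 7 semitones is pitch class 10, spelled on A as A#.

A#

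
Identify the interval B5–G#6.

Counting letters B–C–D–E–F–G gives a sixth.
B→G# = 9 semitones, exactly the major sixth.

major sixth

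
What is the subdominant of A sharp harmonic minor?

D#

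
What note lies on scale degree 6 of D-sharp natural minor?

Degree 6 takes the letter 5 steps above D, which is B.
In natural minor, degree 6 sits 8 semitones above the tonic. D# + 8 semitones is pitch class 11, spelled on B as B.

B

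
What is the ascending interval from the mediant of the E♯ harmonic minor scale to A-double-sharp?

The mediant of E# harmonic minor is G#.
G# up to A##: letters G→A make it a second; 3 semitones makes it augmented.

augmented second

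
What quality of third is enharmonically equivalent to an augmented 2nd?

minor

An augmented second spans 3 semitones.
A third spanning 3 semitones is minor (the major third is 4).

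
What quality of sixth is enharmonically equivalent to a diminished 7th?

A diminished seventh spans 9 semitones.
A sixth spanning 9 semitones is major (the major sixth is 9).

major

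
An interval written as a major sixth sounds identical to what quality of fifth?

doubly augmented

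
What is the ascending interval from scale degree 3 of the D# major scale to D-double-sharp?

major sixth

Scale degree 3 of D# major is F##.
F## up to D##: letters F→D make it a sixth; 9 semitones makes it major.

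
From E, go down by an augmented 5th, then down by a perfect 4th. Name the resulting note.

Eb

An augmented fifth down from E is Ab (letter A, 8 semitones down).
A perfect fourth down from Ab is Eb (letter E, 5 semitones down).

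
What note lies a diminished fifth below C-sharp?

C down a perfect fifth is F, so the target letter is F.
From C#, a diminished fifth is 6 semitones down: F##.

F##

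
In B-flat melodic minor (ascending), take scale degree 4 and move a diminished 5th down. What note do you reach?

A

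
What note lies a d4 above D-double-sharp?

G#

A fourth above D lands on the letter G.
A diminished fourth spans 4 semitones, so D## moves to pitch class 8. On the letter G that is G#.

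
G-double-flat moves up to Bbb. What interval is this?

major third

Counting letters G–A–B gives a third.
Gbb→Bbb = 4 semitones, exactly the major third.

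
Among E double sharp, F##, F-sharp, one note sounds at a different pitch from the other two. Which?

F##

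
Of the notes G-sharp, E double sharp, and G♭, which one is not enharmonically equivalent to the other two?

G#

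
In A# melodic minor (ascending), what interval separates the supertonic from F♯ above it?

The supertonic of A# melodic minor (ascending) is B#.
B# up to F#: letters B→F make it a fifth; 6 semitones makes it diminished.

diminished fifth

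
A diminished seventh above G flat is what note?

G up a major seventh is F#, so the target letter is F.
From Gb, a diminished seventh is 9 semitones up: Fbb.

Fbb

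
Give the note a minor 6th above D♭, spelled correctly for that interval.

Bbb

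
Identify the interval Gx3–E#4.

minor sixth

The letter names run G→E, a span of 5 letter steps, so the interval is some kind of sixth.
G## to E# is 8 semitones. A major sixth is 9, so 8 makes it minor.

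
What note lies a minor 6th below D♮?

A sixth below D lands on the letter F.
A minor sixth spans 8 semitones, so D moves to pitch class 6. On the letter F that is F#.

F#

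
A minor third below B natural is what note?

B down a major third is G, so the target letter is G.
From B, a minor third is 3 semitones down: G#.

G#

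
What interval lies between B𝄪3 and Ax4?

minor seventh

The letter names run B→A, a span of 6 letter steps, so the interval is some kind of seventh.
B## to A## is 10 semitones. A major seventh is 11, so 10 makes it minor.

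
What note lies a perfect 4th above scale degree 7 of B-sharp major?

D##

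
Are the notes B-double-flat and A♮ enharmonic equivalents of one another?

Bbb is pitch class 9; A is pitch class 9.
All spellings map to pitch class 9, so they are enharmonically equivalent.

Yes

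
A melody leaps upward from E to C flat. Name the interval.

The letter names run E→C, a span of 5 letter steps, so the interval is some kind of sixth.
E to Cb is 7 semitones. A major sixth is 9, so 7 makes it diminished.

diminished sixth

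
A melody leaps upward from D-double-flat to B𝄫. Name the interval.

major sixth

The letter names run D→B, a span of 5 letter steps, so the interval is some kind of sixth.
Dbb to Bbb is 9 semitones. A major sixth is 9, so 9 makes it major.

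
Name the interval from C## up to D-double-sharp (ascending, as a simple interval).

The letter names run C→D, a span of 1 letter step, so the interval is some kind of second.
C## to D## is 2 semitones. A major second is 2, so 2 makes it major.

major second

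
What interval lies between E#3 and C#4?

minor sixth

Counting letters E–F–G–A–B–C gives a sixth.
E#→C# = 8 semitones, 1 narrower than the major sixth (9), so minor.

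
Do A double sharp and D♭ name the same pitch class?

No

A## is pitch class 11; Db is pitch class 1.
The pitch classes differ (11 vs. 1), so they are not enharmonic equivalents.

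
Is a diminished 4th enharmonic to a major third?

Yes

A diminished fourth spans 4 semitones; a major third spans 4.
They are enharmonically equivalent.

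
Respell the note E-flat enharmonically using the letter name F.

Eb is pitch class 3. The letter F alone is pitch class 5.
To reach pitch class 3 from F requires an offset of -2 semitones, i.e. double flat: Fbb.

Fbb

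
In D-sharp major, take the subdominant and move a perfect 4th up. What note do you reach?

C#

The subdominant of D# major is G#.
A perfect fourth (5 semitones) above G# lands on the letter C, giving C#.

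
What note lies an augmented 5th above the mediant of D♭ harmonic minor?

C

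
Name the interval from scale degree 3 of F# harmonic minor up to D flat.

diminished fourth

Scale degree 3 of F# harmonic minor is A.
A up to Db: letters A→D make it a fourth; 4 semitones makes it diminished.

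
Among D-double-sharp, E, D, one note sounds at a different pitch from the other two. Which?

D

In 12-tone equal temperament, enharmonic equivalents share a pitch class. D## is pitch class 4; E is pitch class 4; D is pitch class 2.
D## and E share pitch class 4, while D is pitch class 2.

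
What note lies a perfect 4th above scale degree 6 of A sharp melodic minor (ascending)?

B#

Scale degree 6 of A# melodic minor (ascending) is F##.
A perfect fourth (5 semitones) above F## lands on the letter B, giving B#.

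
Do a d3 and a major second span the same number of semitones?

A diminished third spans 2 semitones; a major second spans 2.
They are enharmonically equivalent.

Yes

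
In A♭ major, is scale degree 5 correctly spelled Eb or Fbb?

Each scale degree takes a distinct letter name. Degree 5 of a scale on A must use the letter E.
Eb and Fbb are enharmonically the same pitch, but only Eb uses the letter E, so it is the correct spelling here.

Eb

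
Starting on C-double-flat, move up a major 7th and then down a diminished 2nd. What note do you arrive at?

A

A major seventh up from Cbb is Bbb (letter B, 11 semitones up).
A diminished second down from Bbb is A (letter A, 0 semitones down).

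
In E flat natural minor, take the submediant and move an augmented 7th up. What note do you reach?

B

The submediant of Eb natural minor is Cb.
An augmented seventh (12 semitones) above Cb lands on the letter B, giving B.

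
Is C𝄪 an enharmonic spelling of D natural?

Yes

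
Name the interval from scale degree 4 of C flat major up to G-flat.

major second

Scale degree 4 of Cb major is Fb.
Fb up to Gb: letters F→G make it a second; 2 semitones makes it major.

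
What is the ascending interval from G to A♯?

The letter names run G→A, a span of 1 letter step, so the interval is some kind of second.
G to A# is 3 semitones. A major second is 2, so 3 makes it augmented.

augmented second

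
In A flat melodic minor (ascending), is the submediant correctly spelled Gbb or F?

Each scale degree takes a distinct letter name. Degree 6 of a scale on A must use the letter F.
F and Gbb are enharmonically the same pitch, but only F uses the letter F, so it is the correct spelling here.

F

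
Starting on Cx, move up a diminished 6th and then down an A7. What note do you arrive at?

Bbb

A diminished sixth up from C## is A (letter A, 7 semitones up).
An augmented seventh down from A is Bbb (letter B, 12 semitones down).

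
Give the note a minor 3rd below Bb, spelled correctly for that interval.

A third below B lands on the letter G.
A minor third spans 3 semitones, so Bb moves to pitch class 7. On the letter G that is G.

G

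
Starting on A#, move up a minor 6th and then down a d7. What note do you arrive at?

A minor sixth up from A# is F# (letter F, 8 semitones up).
A diminished seventh down from F# is G## (letter G, 9 semitones down).

G##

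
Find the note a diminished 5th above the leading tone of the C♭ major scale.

The leading tone of Cb major is Bb.
A diminished fifth (6 semitones) above Bb lands on the letter F, giving Fb.

Fb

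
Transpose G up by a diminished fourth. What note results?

G up a perfect fourth is C, so the target letter is C.
From G, a diminished fourth is 4 semitones up: Cb.

Cb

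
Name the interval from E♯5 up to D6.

diminished seventh

Counting letters E–F–G–A–B–C–D gives a seventh.
E#→D = 9 semitones, 2 narrower than the major seventh (11), so diminished.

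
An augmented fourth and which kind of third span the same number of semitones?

doubly augmented

An augmented fourth spans 6 semitones.
A third spanning 6 semitones is doubly augmented (the major third is 4).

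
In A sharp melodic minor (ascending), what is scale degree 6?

F##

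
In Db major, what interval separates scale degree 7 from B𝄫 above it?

diminished seventh

Scale degree 7 of Db major is C.
C up to Bbb: letters C→B make it a seventh; 9 semitones makes it diminished.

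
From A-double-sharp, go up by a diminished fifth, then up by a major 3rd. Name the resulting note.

G##

A diminished fifth up from A## is E# (letter E, 6 semitones up).
A major third up from E# is G## (letter G, 4 semitones up).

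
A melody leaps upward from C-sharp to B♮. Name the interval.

minor seventh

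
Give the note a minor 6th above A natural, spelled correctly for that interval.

F

A sixth above A lands on the letter F.
A minor sixth spans 8 semitones, so A moves to pitch class 5. On the letter F that is F.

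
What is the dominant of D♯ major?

A#

The D# major scale runs D# E# F## G# A# B# C##.
Degree 5 is A#.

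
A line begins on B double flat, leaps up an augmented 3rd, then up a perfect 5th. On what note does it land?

A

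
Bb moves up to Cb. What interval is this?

Counting letters B–C gives a second.
Bb→Cb = 1 semitone, 1 narrower than the major second (2), so minor.

minor second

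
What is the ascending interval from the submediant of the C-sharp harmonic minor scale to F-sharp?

The submediant of C# harmonic minor is A.
A up to F#: letters A→F make it a sixth; 9 semitones makes it major.

major sixth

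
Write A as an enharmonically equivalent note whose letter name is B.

Bbb

A is pitch class 9. The letter B alone is pitch class 11.
To reach pitch class 9 from B requires an offset of -2 semitones, i.e. double flat: Bbb.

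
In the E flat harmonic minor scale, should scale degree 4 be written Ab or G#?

Each scale degree takes a distinct letter name. Degree 4 of a scale on E must use the letter A.
Ab and G# are enharmonically the same pitch, but only Ab uses the letter A, so it is the correct spelling here.

Ab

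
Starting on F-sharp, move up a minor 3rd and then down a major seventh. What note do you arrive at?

Bb

A minor third up from F# is A (letter A, 3 semitones up).
A major seventh down from A is Bb (letter B, 11 semitones down).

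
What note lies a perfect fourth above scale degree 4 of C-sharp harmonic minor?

Scale degree 4 of C# harmonic minor is F#.
A perfect fourth (5 semitones) above F# lands on the letter B, giving B.

B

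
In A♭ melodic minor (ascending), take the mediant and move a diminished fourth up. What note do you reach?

Fbb

The mediant of Ab melodic minor (ascending) is Cb.
A diminished fourth (4 semitones) above Cb lands on the letter F, giving Fbb.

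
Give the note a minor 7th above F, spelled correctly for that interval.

Eb

F up a major seventh is E, so the target letter is E.
From F, a minor seventh is 10 semitones up: Eb.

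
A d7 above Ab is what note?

Gbb

A seventh above A lands on the letter G.
A diminished seventh spans 9 semitones, so Ab moves to pitch class 5. On the letter G that is Gbb.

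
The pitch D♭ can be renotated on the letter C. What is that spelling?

C#

Db is pitch class 1. The letter C alone is pitch class 0.
To reach pitch class 1 from C requires an offset of +1 semitone, i.e. sharp: C#.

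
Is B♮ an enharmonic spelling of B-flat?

B is pitch class 11; Bb is pitch class 10.
The pitch classes differ (11 vs. 10), so they are not enharmonic equivalents.

No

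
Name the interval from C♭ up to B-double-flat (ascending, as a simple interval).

Counting letters C–D–E–F–G–A–B gives a seventh.
Cb→Bbb = 10 semitones, 1 narrower than the major seventh (11), so minor.

minor seventh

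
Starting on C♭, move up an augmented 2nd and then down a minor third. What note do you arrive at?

B

An augmented second up from Cb is D (letter D, 3 semitones up).
A minor third down from D is B (letter B, 3 semitones down).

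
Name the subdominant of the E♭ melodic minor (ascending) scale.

Degree 4 takes the letter 3 steps above E, which is A.
In melodic minor (ascending), degree 4 sits 5 semitones above the tonic. Eb + 5 semitones is pitch class 8, spelled on A as Ab.

Ab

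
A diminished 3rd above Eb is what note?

Gbb

E up a major third is G#, so the target letter is G.
From Eb, a diminished third is 2 semitones up: Gbb.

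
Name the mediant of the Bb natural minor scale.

The Bb natural minor scale runs Bb C Db Eb F Gb Ab.
Degree 3 is Db.

Db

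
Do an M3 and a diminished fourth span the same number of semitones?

A major third spans 4 semitones; a diminished fourth spans 4.
They are enharmonically equivalent.

Yes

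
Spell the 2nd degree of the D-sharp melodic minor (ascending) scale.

The D# melodic minor (ascending) scale runs D# E# F# G# A# B# C##.
Degree 2 is E#.

E#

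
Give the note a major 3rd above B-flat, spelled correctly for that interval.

B up a major third is D#, so the target letter is D.
From Bb, a major third is 4 semitones up: D.

D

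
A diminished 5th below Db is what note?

G

A fifth below D lands on the letter G.
A diminished fifth spans 6 semitones, so Db moves to pitch class 7. On the letter G that is G.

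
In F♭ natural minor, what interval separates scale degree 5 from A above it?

augmented sixth

Scale degree 5 of Fb natural minor is Cb.
Cb up to A: letters C→A make it a sixth; 10 semitones makes it augmented.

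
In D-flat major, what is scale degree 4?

Gb

Degree 4 takes the letter 3 steps above D, which is G.
In major, degree 4 sits 5 semitones above the tonic. Db + 5 semitones is pitch class 6, spelled on G as Gb.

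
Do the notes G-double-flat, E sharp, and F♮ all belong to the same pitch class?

Gbb = pitch class 5 and E# = pitch class 5 and F = pitch class 5 — the same pitch class, so they are enharmonic equivalents.

Yes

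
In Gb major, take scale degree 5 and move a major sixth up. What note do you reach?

Bb

Scale degree 5 of Gb major is Db.
A major sixth (9 semitones) above Db lands on the letter B, giving Bb.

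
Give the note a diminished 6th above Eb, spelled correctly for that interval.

Cbb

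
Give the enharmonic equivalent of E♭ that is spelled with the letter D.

Plain D sits 1 semitone below Eb, so on the letter D the same pitch needs a sharp: D#.

D#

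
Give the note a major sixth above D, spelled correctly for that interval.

A sixth above D lands on the letter B.
A major sixth spans 9 semitones, so D moves to pitch class 11. On the letter B that is B.

B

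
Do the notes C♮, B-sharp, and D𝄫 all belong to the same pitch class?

Yes

C = pitch class 0 and B# = pitch class 0 and Dbb = pitch class 0 — the same pitch class, so they are enharmonic equivalents.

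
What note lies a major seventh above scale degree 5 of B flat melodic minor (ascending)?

Scale degree 5 of Bb melodic minor (ascending) is F.
A major seventh (11 semitones) above F lands on the letter E, giving E.

E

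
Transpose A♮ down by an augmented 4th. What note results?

A down a perfect fourth is E, so the target letter is E.
From A, an augmented fourth is 6 semitones down: Eb.

Eb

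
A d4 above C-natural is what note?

Fb

C up a perfect fourth is F, so the target letter is F.
From C, a diminished fourth is 4 semitones up: Fb.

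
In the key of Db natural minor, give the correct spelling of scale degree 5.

The Db natural minor scale runs Db Eb Fb Gb Ab Bbb Cb.
Degree 5 is Ab.

Ab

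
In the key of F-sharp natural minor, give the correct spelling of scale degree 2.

G#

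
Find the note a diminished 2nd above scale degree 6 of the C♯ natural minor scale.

Scale degree 6 of C# natural minor is A.
A diminished second (0 semitones) above A lands on the letter B, giving Bbb.

Bbb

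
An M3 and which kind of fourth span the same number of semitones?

diminished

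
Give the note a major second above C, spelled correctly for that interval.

A second above C lands on the letter D.
A major second spans 2 semitones, so C moves to pitch class 2. On the letter D that is D.

D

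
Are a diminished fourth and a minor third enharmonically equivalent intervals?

A diminished fourth spans 4 semitones; a minor third spans 3.
The spans differ, so they are not enharmonic equivalents.

No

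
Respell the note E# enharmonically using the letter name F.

E# is pitch class 5. The letter F alone is pitch class 5.
Pitch class 5 on F needs no accidental: F.

F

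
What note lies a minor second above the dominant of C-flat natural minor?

The dominant of Cb natural minor is Gb.
A minor second (1 semitone) above Gb lands on the letter A, giving Abb.

Abb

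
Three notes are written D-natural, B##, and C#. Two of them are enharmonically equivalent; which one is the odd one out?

In 12-tone equal temperament, enharmonic equivalents share a pitch class. D is pitch class 2; B## is pitch class 1; C# is pitch class 1.
B## and C# share pitch class 1, while D is pitch class 2.

D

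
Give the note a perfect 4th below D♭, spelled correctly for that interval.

D down a perfect fourth is A, so the target letter is A.
From Db, a perfect fourth is 5 semitones down: Ab.

Ab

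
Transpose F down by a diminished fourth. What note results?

F down a perfect fourth is C, so the target letter is C.
From F, a diminished fourth is 4 semitones down: C#.

C#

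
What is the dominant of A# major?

E#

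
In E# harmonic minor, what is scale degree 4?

A#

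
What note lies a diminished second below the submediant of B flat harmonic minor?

The submediant of Bb harmonic minor is Gb.
A diminished second (0 semitones) below Gb lands on the letter F, giving F#.

F#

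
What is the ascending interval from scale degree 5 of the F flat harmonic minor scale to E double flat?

minor third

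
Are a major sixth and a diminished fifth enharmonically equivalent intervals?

No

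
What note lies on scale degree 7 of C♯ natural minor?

B

The C# natural minor scale runs C# D# E F# G# A B.
Degree 7 is B.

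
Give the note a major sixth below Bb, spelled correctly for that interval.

A sixth below B lands on the letter D.
A major sixth spans 9 semitones, so Bb moves to pitch class 1. On the letter D that is Db.

Db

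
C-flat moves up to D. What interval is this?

augmented second

The letter names run C→D, a span of 1 letter step, so the interval is some kind of second.
Cb to D is 3 semitones. A major second is 2, so 3 makes it augmented.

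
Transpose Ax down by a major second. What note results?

G##

A down a major second is G, so the target letter is G.
From A##, a major second is 2 semitones down: G##.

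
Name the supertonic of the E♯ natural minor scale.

The E# natural minor scale runs E# F## G# A# B# C# D#.
Degree 2 is F##.

F##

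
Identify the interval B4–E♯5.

The letter names run B→E, a span of 3 letter steps, so the interval is some kind of fourth.
B to E# is 6 semitones. A perfect fourth is 5, so 6 makes it augmented.

augmented fourth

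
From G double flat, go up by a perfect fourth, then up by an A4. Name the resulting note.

Fb

A perfect fourth up from Gbb is Cbb (letter C, 5 semitones up).
An augmented fourth up from Cbb is Fb (letter F, 6 semitones up).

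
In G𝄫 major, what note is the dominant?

Dbb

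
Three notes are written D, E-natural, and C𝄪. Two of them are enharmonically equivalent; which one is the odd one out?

In 12-tone equal temperament, enharmonic equivalents share a pitch class. D is pitch class 2; E is pitch class 4; C## is pitch class 2.
D and C## share pitch class 2, while E is pitch class 4.

E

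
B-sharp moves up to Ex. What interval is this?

Counting letters B–C–D–E gives a fourth.
B#→E## = 6 semitones, 1 wider than the perfect fourth (5), so augmented.

augmented fourth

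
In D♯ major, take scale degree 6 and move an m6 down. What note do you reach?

D##

Scale degree 6 of D# major is B#.
A minor sixth (8 semitones) below B# lands on the letter D, giving D##.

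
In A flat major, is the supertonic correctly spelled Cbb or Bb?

Each scale degree takes a distinct letter name. Degree 2 of a scale on A must use the letter B.
Bb and Cbb are enharmonically the same pitch, but only Bb uses the letter B, so it is the correct spelling here.

Bb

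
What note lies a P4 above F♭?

F up a perfect fourth is Bb, so the target letter is B.
From Fb, a perfect fourth is 5 semitones up: Bbb.

Bbb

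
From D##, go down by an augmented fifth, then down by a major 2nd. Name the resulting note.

An augmented fifth down from D## is G# (letter G, 8 semitones down).
A major second down from G# is F# (letter F, 2 semitones down).

F#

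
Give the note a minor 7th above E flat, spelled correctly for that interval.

E up a major seventh is D#, so the target letter is D.
From Eb, a minor seventh is 10 semitones up: Db.

Db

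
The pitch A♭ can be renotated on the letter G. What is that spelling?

Plain G sits 1 semitone below Ab, so on the letter G the same pitch needs a sharp: G#.

G#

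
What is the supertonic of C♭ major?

Degree 2 takes the letter 1 step above C, which is D.
In major, degree 2 sits 2 semitones above the tonic. Cb + 2 semitones is pitch class 1, spelled on D as Db.

Db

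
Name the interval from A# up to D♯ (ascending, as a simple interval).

Counting letters A–B–C–D gives a fourth.
A#→D# = 5 semitones, exactly the perfect fourth.

perfect fourth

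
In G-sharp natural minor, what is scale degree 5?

D#

Degree 5 takes the letter 4 steps above G, which is D.
In natural minor, degree 5 sits 7 semitones above the tonic. G# + 7 semitones is pitch class 3, spelled on D as D#.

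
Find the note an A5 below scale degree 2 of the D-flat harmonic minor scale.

Abb

Scale degree 2 of Db harmonic minor is Eb.
An augmented fifth (8 semitones) below Eb lands on the letter A, giving Abb.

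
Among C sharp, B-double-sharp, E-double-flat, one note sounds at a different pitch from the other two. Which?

Ebb

In 12-tone equal temperament, enharmonic equivalents share a pitch class. C# is pitch class 1; B## is pitch class 1; Ebb is pitch class 2.
C# and B## share pitch class 1, while Ebb is pitch class 2.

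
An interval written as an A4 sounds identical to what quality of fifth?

An augmented fourth spans 6 semitones.
A fifth spanning 6 semitones is diminished (the perfect fifth is 7).

diminished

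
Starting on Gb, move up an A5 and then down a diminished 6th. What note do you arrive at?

F##

An augmented fifth up from Gb is D (letter D, 8 semitones up).
A diminished sixth down from D is F## (letter F, 7 semitones down).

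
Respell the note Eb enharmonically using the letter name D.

Plain D sits 1 semitone below Eb, so on the letter D the same pitch needs a sharp: D#.

D#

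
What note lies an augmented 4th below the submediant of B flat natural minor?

Dbb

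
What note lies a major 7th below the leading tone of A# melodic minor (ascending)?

A#

The leading tone of A# melodic minor (ascending) is G##.
A major seventh (11 semitones) below G## lands on the letter A, giving A#.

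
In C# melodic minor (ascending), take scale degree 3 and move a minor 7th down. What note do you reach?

Scale degree 3 of C# melodic minor (ascending) is E.
A minor seventh (10 semitones) below E lands on the letter F, giving F#.

F#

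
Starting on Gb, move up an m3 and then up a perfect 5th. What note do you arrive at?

Fb

A minor third up from Gb is Bbb (letter B, 3 semitones up).
A perfect fifth up from Bbb is Fb (letter F, 7 semitones up).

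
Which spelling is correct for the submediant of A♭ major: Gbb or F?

F

Each scale degree takes a distinct letter name. Degree 6 of a scale on A must use the letter F.
F and Gbb are enharmonically the same pitch, but only F uses the letter F, so it is the correct spelling here.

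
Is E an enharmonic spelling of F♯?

No

Two spellings are enharmonically equivalent only if they share a pitch class.
Here E → 4, F# → 6; 4 ≠ 6, so they are not.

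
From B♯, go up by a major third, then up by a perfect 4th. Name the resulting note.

A major third up from B# is D## (letter D, 4 semitones up).
A perfect fourth up from D## is G## (letter G, 5 semitones up).

G##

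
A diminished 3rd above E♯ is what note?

G

A third above E lands on the letter G.
A diminished third spans 2 semitones, so E# moves to pitch class 7. On the letter G that is G.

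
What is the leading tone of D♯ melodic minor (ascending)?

C##

Degree 7 takes the letter 6 steps above D, which is C.
In melodic minor (ascending), degree 7 sits 11 semitones above the tonic. D# + 11 semitones is pitch class 2, spelled on C as C##.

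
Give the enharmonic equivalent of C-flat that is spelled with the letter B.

Cb is pitch class 11. The letter B alone is pitch class 11.
Pitch class 11 on B needs no accidental: B.

B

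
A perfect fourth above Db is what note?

A fourth above D lands on the letter G.
A perfect fourth spans 5 semitones, so Db moves to pitch class 6. On the letter G that is Gb.

Gb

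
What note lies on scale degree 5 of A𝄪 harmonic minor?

Degree 5 takes the letter 4 steps above A, which is E.
In harmonic minor, degree 5 sits 7 semitones above the tonic. A## + 7 semitones is pitch class 6, spelled on E as E##.

E##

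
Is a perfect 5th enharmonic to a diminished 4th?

A perfect fifth spans 7 semitones; a diminished fourth spans 4.
The spans differ, so they are not enharmonic equivalents.

No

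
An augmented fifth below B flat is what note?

Ebb

A fifth below B lands on the letter E.
An augmented fifth spans 8 semitones, so Bb moves to pitch class 2. On the letter E that is Ebb.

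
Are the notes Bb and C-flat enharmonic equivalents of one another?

Two spellings are enharmonically equivalent only if they share a pitch class.
Here Bb → 10, Cb → 11; 10 ≠ 11, so they are not.

No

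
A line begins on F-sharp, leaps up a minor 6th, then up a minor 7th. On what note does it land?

A minor sixth up from F# is D (letter D, 8 semitones up).
A minor seventh up from D is C (letter C, 10 semitones up).

C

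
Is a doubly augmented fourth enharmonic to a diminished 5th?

No

A doubly augmented fourth spans 7 semitones; a diminished fifth spans 6.
The spans differ, so they are not enharmonic equivalents.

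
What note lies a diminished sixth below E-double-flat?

E down a major sixth is G, so the target letter is G.
From Ebb, a diminished sixth is 7 semitones down: G.

G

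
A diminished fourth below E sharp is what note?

E down a perfect fourth is B, so the target letter is B.
From E#, a diminished fourth is 4 semitones down: B##.

B##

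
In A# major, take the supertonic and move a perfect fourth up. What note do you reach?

The supertonic of A# major is B#.
A perfect fourth (5 semitones) above B# lands on the letter E, giving E#.

E#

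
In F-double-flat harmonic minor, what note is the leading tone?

Ebb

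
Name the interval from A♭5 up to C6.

major third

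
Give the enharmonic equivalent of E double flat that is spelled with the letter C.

C##

Plain C sits 2 semitones below Ebb, so on the letter C the same pitch needs a double sharp: C##.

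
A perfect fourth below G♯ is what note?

D#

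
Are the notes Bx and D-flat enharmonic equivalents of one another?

Yes

B## is pitch class 1; Db is pitch class 1.
All spellings map to pitch class 1, so they are enharmonically equivalent.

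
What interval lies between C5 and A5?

major sixth

Counting letters C–D–E–F–G–A gives a sixth.
C→A = 9 semitones, exactly the major sixth.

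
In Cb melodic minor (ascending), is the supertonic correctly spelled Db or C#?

Db

Each scale degree takes a distinct letter name. Degree 2 of a scale on C must use the letter D.
Db and C# are enharmonically the same pitch, but only Db uses the letter D, so it is the correct spelling here.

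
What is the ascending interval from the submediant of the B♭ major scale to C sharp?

The submediant of Bb major is G.
G up to C#: letters G→C make it a fourth; 6 semitones makes it augmented.

augmented fourth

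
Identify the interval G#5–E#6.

The letter names run G→E, a span of 5 letter steps, so the interval is some kind of sixth.
G# to E# is 9 semitones. A major sixth is 9, so 9 makes it major.

major sixth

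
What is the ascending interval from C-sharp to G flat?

The letter names run C→G, a span of 4 letter steps, so the interval is some kind of fifth.
C# to Gb is 5 semitones. A perfect fifth is 7, so 5 makes it doubly diminished.

doubly diminished fifth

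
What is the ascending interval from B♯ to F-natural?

Counting letters B–C–D–E–F gives a fifth.
B#→F = 5 semitones, 2 narrower than the perfect fifth (7), so doubly diminished.

doubly diminished fifth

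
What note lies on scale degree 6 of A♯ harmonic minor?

F#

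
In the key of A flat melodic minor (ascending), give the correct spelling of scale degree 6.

The Ab melodic minor (ascending) scale runs Ab Bb Cb Db Eb F G.
Degree 6 is F.

F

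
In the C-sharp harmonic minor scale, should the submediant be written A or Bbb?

Each scale degree takes a distinct letter name. Degree 6 of a scale on C must use the letter A.
A and Bbb are enharmonically the same pitch, but only A uses the letter A, so it is the correct spelling here.

A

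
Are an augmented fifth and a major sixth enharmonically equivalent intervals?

No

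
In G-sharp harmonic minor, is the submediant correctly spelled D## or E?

E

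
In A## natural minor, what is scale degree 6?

F##

The A## natural minor scale runs A## B## C## D## E## F## G##.
Degree 6 is F##.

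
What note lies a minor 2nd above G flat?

G up a major second is A, so the target letter is A.
From Gb, a minor second is 1 semitone up: Abb.

Abb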